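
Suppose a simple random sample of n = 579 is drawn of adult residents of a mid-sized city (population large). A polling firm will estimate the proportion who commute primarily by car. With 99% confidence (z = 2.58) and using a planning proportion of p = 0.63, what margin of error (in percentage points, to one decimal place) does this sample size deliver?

5.2

SE(p̂) = √[p(1−p)/n] = √[0.2331/579] = 0.02006.
E = z × SE = 2.58 × 0.02006 = 0.05177, or 5.2 percentage points.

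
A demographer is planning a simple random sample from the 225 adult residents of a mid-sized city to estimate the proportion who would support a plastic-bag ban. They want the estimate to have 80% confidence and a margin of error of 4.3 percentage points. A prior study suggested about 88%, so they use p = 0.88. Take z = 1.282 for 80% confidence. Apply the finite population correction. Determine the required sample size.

67

Unadjusted: n₀ = 1.282² × 0.88 × 0.12 / 0.043² ≈ 93.86, so n₀ = 94.
Finite population correction with N = 225: n = n₀ / (1 + (n₀−1)/N) = 94 / (1 + 93/225) = 94 / 1.4133 ≈ 66.51.
Rounding up, n = 67.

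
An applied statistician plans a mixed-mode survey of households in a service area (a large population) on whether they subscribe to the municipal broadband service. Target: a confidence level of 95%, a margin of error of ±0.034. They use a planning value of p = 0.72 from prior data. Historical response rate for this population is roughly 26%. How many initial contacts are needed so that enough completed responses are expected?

2577

For 95% confidence, z = 1.960.
Completed interviews needed: n₀ = 1.960² × 0.2016 / 0.034² ≈ 669.95 → 670.
At a 26% response rate, contacts needed = 670 / 0.26 ≈ 2576.92 → 2577.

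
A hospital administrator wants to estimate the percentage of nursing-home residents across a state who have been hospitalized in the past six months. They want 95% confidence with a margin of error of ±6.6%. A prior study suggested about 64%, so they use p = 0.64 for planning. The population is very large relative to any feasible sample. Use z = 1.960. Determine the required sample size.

204

With p = 0.64, p(1−p) = 0.2304.
n = z²·p(1−p)/E² = 1.960² × 0.2304 / 0.066² = 3.8416 × 0.2304 / 0.004356 ≈ 203.19.
Rounding up gives n = 204.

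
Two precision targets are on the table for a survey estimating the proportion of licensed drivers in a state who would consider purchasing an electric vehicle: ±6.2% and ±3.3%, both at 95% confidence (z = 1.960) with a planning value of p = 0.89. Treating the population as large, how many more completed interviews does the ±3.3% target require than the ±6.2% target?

248

At ±6.2%: n = 1.960² × 0.0979 / 0.062² ≈ 97.84 → 98.
At ±3.3%: n = 1.960² × 0.0979 / 0.033² ≈ 345.36 → 346.
Additional respondents: 346 − 98 = 248.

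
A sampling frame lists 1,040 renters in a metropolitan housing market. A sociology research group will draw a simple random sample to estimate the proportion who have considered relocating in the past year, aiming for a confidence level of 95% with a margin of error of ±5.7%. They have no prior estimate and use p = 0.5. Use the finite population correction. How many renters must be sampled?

231

For 95% confidence, z = 1.960.
Unadjusted: n₀ = 1.960² × 0.50 × 0.50 / 0.057² ≈ 295.60, so n₀ = 296.
Finite population correction with N = 1,040: n = n₀ / (1 + (n₀−1)/N) = 296 / (1 + 295/1040) = 296 / 1.2837 ≈ 230.59.
Rounding up, n = 231.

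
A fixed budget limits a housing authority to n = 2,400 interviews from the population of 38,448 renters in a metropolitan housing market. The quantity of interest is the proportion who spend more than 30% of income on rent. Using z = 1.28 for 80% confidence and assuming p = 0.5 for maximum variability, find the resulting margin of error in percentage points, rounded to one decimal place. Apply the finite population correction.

1.3

Finite-population factor: (N−n)/(N−1) = (38448−2400)/(38448−1) = 0.9376.
SE(p̂) = √[p(1−p)/n · (N−n)/(N−1)] = √[0.2500/2400 × 0.9376] = 0.00988.
E = z × SE = 1.28 × 0.00988 = 0.01265 ≈ 1.3 percentage points.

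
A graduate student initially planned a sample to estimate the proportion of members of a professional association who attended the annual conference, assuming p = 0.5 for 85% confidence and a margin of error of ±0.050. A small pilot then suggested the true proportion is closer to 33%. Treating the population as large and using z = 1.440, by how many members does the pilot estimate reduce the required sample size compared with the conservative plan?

24

Conservative (p = 0.5): n = 1.440² × 0.25 / 0.050² ≈ 207.36 → 208.
Using p = 0.33: p(1−p) = 0.2211, so n = 1.440² × 0.2211 / 0.050² ≈ 183.39 → 184.
Reduction: 208 − 184 = 24.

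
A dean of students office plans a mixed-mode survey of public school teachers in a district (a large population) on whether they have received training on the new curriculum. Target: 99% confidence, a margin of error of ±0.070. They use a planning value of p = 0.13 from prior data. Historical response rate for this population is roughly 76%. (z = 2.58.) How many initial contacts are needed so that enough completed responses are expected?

Completed interviews needed: n₀ = 2.58² × 0.1131 / 0.070² ≈ 153.64 → 154.
At a 76% response rate, contacts needed = 154 / 0.76 ≈ 202.63 → 203.

203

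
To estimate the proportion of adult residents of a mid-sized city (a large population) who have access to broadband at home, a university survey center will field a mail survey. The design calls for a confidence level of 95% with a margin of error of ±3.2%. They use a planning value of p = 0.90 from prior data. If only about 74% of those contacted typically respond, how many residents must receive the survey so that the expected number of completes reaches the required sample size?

457

For 95% confidence, z = 1.960.
Completed interviews needed: n₀ = 1.960² × 0.0900 / 0.032² ≈ 337.64 → 338.
At a 74% response rate, contacts needed = 338 / 0.74 ≈ 456.76 → 457.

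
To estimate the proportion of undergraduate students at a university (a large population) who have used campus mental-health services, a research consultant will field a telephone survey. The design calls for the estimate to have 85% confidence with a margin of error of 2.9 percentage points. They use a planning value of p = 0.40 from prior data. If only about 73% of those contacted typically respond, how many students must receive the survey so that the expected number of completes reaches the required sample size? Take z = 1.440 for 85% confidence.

811

Completed interviews needed: n₀ = 1.440² × 0.2400 / 0.029² ≈ 591.75 → 592.
At a 73% response rate, contacts needed = 592 / 0.73 ≈ 810.96 → 811.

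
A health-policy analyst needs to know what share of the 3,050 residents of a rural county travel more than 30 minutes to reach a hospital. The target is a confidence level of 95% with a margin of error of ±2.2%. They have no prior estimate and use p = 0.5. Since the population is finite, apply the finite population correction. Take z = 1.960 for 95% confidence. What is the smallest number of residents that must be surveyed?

1203

Unadjusted: n₀ = 1.960² × 0.50 × 0.50 / 0.022² ≈ 1984.30, so n₀ = 1985.
Finite population correction with N = 3,050: n = n₀ / (1 + (n₀−1)/N) = 1985 / (1 + 1984/3050) = 1985 / 1.6505 ≈ 1202.67.
Rounding up, n = 1203.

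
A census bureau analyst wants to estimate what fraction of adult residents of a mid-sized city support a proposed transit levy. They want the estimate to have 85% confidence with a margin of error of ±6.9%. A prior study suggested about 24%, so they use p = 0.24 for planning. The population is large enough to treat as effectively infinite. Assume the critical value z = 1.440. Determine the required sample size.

With p = 0.24, p(1−p) = 0.1824.
n = z²·p(1−p)/E² = 1.440² × 0.1824 / 0.069² = 2.0736 × 0.1824 / 0.004761 ≈ 79.44.
Rounding up gives n = 80.

80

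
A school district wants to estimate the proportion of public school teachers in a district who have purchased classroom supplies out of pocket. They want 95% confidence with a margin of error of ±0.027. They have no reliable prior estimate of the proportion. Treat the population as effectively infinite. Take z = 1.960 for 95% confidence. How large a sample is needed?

With no prior estimate, use p = 0.5, giving p(1−p) = 0.25.
n = z²·p(1−p)/E² = 1.960² × 0.2500 / 0.027² = 3.8416 × 0.2500 / 0.000729 ≈ 1317.42.
Rounding up gives n = 1318.

1318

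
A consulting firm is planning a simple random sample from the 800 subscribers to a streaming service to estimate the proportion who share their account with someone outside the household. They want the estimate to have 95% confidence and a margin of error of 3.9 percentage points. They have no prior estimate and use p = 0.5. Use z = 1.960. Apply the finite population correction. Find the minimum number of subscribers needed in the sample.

Unadjusted: n₀ = 1.960² × 0.50 × 0.50 / 0.039² ≈ 631.43, so n₀ = 632.
Finite population correction with N = 800: n = n₀ / (1 + (n₀−1)/N) = 632 / (1 + 631/800) = 632 / 1.7887 ≈ 353.32.
Rounding up, n = 354.

354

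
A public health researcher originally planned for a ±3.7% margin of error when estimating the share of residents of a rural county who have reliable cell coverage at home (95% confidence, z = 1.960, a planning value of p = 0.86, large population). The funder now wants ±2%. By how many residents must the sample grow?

819

At ±3.7%: n = 1.960² × 0.1204 / 0.037² ≈ 337.86 → 338.
At ±2%: n = 1.960² × 0.1204 / 0.020² ≈ 1156.32 → 1157.
Additional respondents: 1157 − 338 = 819.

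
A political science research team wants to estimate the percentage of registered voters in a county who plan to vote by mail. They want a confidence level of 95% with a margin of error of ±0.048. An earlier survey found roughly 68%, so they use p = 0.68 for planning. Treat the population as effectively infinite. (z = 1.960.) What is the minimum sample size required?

With p = 0.68, p(1−p) = 0.2176.
n = z²·p(1−p)/E² = 1.960² × 0.2176 / 0.048² = 3.8416 × 0.2176 / 0.002304 ≈ 362.82.
Rounding up gives n = 363.

363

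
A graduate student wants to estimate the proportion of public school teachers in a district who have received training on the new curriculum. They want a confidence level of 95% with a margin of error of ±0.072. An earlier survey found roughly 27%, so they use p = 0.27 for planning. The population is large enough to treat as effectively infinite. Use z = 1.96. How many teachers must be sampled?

147

With p = 0.27, p(1−p) = 0.1971.
n = z²·p(1−p)/E² = 1.96² × 0.1971 / 0.072² = 3.8416 × 0.1971 / 0.005184 ≈ 146.06.
Rounding up gives n = 147.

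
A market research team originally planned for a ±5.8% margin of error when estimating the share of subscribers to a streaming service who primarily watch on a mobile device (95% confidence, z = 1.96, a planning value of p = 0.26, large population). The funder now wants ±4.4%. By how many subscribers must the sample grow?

At ±5.8%: n = 1.96² × 0.1924 / 0.058² ≈ 219.72 → 220.
At ±4.4%: n = 1.96² × 0.1924 / 0.044² ≈ 381.78 → 382.
Additional respondents: 382 − 220 = 162.

162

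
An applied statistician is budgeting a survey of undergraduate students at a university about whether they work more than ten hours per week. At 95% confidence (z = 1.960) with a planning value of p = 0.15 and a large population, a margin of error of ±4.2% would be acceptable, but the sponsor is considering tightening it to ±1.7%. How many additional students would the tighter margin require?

1417

At ±4.2%: n = 1.960² × 0.1275 / 0.042² ≈ 277.67 → 278.
At ±1.7%: n = 1.960² × 0.1275 / 0.017² ≈ 1694.82 → 1695.
Additional respondents: 1695 − 278 = 1417.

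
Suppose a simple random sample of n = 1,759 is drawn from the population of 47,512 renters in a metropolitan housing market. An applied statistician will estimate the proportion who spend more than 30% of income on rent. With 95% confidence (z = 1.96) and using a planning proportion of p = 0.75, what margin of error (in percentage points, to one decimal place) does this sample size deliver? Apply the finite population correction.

2.0

Finite-population factor: (N−n)/(N−1) = (47512−1759)/(47512−1) = 0.9630.
SE(p̂) = √[p(1−p)/n · (N−n)/(N−1)] = √[0.1875/1759 × 0.9630] = 0.01013.
E = z × SE = 1.96 × 0.01013 = 0.01986 ≈ 2.0 percentage points.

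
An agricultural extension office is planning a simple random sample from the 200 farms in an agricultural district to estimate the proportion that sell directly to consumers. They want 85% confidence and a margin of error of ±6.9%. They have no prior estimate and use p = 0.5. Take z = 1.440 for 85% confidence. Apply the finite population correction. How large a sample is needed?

71

Unadjusted: n₀ = 1.440² × 0.50 × 0.50 / 0.069² ≈ 108.88, so n₀ = 109.
Finite population correction with N = 200: n = n₀ / (1 + (n₀−1)/N) = 109 / (1 + 108/200) = 109 / 1.5400 ≈ 70.78.
Rounding up, n = 71.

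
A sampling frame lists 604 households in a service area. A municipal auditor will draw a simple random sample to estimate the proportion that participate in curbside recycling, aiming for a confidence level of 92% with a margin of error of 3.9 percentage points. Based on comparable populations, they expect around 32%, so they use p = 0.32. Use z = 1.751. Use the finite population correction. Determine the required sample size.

255

Unadjusted: n₀ = 1.751² × 0.32 × 0.68 / 0.039² ≈ 438.63, so n₀ = 439.
Finite population correction with N = 604: n = n₀ / (1 + (n₀−1)/N) = 439 / (1 + 438/604) = 439 / 1.7252 ≈ 254.47.
Rounding up, n = 255.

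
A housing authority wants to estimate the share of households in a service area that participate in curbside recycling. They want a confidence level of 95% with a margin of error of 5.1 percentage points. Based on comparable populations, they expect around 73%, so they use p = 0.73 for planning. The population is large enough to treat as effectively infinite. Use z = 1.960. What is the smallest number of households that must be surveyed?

292

With p = 0.73, p(1−p) = 0.1971.
n = z²·p(1−p)/E² = 1.960² × 0.1971 / 0.051² = 3.8416 × 0.1971 / 0.002601 ≈ 291.11.
Rounding up gives n = 292.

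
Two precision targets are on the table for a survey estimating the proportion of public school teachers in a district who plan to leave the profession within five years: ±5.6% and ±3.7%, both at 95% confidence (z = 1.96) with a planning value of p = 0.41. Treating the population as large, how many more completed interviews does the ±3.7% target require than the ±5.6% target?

382

At ±5.6%: n = 1.96² × 0.2419 / 0.056² ≈ 296.33 → 297.
At ±3.7%: n = 1.96² × 0.2419 / 0.037² ≈ 678.80 → 679.
Additional respondents: 679 − 297 = 382.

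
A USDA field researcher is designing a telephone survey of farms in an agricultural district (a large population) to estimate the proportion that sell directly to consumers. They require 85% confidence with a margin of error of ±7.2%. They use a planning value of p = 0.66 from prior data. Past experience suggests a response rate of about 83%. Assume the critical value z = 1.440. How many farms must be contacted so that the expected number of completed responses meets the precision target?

109

Completed interviews needed: n₀ = 1.440² × 0.2244 / 0.072² ≈ 89.76 → 90.
At an 83% response rate, contacts needed = 90 / 0.83 ≈ 108.43 → 109.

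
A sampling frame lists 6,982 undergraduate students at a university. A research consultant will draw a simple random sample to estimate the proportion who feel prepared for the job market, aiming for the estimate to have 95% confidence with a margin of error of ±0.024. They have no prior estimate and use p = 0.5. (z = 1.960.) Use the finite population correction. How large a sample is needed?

Unadjusted: n₀ = 1.960² × 0.50 × 0.50 / 0.024² ≈ 1667.36, so n₀ = 1668.
Finite population correction with N = 6,982: n = n₀ / (1 + (n₀−1)/N) = 1668 / (1 + 1667/6982) = 1668 / 1.2388 ≈ 1346.51.
Rounding up, n = 1347.

1347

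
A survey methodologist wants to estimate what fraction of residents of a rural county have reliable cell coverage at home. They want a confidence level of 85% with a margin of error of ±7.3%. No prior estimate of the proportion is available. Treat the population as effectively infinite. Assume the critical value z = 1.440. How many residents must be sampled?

98

With no prior estimate, use p = 0.5, giving p(1−p) = 0.25.
n = z²·p(1−p)/E² = 1.440² × 0.2500 / 0.073² = 2.0736 × 0.2500 / 0.005329 ≈ 97.28.
Rounding up gives n = 98.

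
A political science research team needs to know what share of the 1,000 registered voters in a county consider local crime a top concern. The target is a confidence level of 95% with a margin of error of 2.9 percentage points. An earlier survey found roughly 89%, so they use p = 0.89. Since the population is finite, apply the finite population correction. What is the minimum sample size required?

For 95% confidence, z = 1.96.
Unadjusted: n₀ = 1.96² × 0.89 × 0.11 / 0.029² ≈ 447.20, so n₀ = 448.
Finite population correction with N = 1,000: n = n₀ / (1 + (n₀−1)/N) = 448 / (1 + 447/1000) = 448 / 1.4470 ≈ 309.61.
Rounding up, n = 310.

310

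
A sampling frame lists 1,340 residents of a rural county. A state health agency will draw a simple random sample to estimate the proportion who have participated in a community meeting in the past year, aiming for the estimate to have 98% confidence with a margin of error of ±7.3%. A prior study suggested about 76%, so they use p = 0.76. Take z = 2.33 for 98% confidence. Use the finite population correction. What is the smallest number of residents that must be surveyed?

Unadjusted: n₀ = 2.33² × 0.76 × 0.24 / 0.073² ≈ 185.82, so n₀ = 186.
Finite population correction with N = 1,340: n = n₀ / (1 + (n₀−1)/N) = 186 / (1 + 185/1340) = 186 / 1.1381 ≈ 163.44.
Rounding up, n = 164.

164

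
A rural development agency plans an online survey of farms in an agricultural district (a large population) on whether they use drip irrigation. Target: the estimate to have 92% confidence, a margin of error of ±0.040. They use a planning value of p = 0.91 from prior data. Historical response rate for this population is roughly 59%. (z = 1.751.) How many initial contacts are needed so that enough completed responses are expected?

Completed interviews needed: n₀ = 1.751² × 0.0819 / 0.040² ≈ 156.94 → 157.
At a 59% response rate, contacts needed = 157 / 0.59 ≈ 266.10 → 267.

267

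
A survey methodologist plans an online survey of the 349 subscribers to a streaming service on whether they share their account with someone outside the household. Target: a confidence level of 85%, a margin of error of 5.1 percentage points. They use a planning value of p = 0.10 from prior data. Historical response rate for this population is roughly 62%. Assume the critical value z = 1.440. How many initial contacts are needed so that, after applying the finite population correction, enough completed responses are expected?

Completed interviews needed (unadjusted): n₀ = 1.440² × 0.0900 / 0.051² ≈ 71.75 → 72.
FPC for N = 349: n = 72 / (1 + 71/349) = 72 / 1.2034 ≈ 59.83 → 60.
At a 62% response rate, contacts needed = 60 / 0.62 ≈ 96.77 → 97.

97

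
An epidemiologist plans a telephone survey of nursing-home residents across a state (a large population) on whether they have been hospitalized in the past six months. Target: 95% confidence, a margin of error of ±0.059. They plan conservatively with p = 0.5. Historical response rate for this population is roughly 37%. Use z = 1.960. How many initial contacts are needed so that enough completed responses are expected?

746

Completed interviews needed: n₀ = 1.960² × 0.2500 / 0.059² ≈ 275.90 → 276.
At a 37% response rate, contacts needed = 276 / 0.37 ≈ 745.95 → 746.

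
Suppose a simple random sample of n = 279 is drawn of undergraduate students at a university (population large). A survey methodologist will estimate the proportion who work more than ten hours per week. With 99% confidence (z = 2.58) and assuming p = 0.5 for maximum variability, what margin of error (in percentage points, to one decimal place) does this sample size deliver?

7.7

SE(p̂) = √[p(1−p)/n] = √[0.2500/279] = 0.02993.
E = z × SE = 2.58 × 0.02993 = 0.07723, or 7.7 percentage points.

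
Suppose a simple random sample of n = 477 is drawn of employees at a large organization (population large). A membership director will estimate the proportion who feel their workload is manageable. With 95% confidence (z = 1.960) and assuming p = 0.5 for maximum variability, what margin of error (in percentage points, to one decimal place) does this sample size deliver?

4.5

SE(p̂) = √[p(1−p)/n] = √[0.2500/477] = 0.02289.
E = z × SE = 1.960 × 0.02289 = 0.04487, or 4.5 percentage points.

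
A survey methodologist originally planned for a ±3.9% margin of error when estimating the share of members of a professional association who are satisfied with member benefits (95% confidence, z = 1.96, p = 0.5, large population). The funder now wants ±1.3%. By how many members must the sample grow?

At ±3.9%: n = 1.96² × 0.2500 / 0.039² ≈ 631.43 → 632.
At ±1.3%: n = 1.96² × 0.2500 / 0.013² ≈ 5682.84 → 5683.
Additional respondents: 5683 − 632 = 5051.

5051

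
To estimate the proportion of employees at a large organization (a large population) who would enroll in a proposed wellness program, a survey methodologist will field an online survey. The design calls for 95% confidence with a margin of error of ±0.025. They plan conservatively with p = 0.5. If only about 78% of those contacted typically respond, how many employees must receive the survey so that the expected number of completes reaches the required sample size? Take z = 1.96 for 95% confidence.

Completed interviews needed: n₀ = 1.96² × 0.2500 / 0.025² ≈ 1536.64 → 1537.
At a 78% response rate, contacts needed = 1537 / 0.78 ≈ 1970.51 → 1971.

1971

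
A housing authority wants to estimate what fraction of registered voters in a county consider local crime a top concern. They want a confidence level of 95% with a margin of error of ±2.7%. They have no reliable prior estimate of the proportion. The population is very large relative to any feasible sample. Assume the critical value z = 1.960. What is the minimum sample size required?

1318

With no prior estimate, use p = 0.5, giving p(1−p) = 0.25.
n = z²·p(1−p)/E² = 1.960² × 0.2500 / 0.027² = 3.8416 × 0.2500 / 0.000729 ≈ 1317.42.
Rounding up gives n = 1318.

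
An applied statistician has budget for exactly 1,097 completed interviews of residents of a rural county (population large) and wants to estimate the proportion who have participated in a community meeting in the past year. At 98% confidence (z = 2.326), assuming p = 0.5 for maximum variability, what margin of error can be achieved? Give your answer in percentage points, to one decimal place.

SE(p̂) = √[p(1−p)/n] = √[0.2500/1097] = 0.01510.
E = z × SE = 2.326 × 0.01510 = 0.03511, or 3.5 percentage points.

3.5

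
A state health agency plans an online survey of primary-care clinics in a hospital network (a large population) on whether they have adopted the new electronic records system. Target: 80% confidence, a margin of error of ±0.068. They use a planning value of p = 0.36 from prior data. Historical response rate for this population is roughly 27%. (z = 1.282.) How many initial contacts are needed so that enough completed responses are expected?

Completed interviews needed: n₀ = 1.282² × 0.2304 / 0.068² ≈ 81.89 → 82.
At a 27% response rate, contacts needed = 82 / 0.27 ≈ 303.70 → 304.

304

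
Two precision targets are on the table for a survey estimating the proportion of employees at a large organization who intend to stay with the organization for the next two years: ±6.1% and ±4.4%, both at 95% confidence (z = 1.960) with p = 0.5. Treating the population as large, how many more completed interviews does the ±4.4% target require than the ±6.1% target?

At ±6.1%: n = 1.960² × 0.2500 / 0.061² ≈ 258.10 → 259.
At ±4.4%: n = 1.960² × 0.2500 / 0.044² ≈ 496.07 → 497.
Additional respondents: 497 − 259 = 238.

238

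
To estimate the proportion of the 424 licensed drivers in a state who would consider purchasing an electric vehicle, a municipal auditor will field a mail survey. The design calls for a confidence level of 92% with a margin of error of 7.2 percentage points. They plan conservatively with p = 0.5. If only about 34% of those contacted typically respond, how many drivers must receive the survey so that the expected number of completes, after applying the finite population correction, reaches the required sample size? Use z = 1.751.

Completed interviews needed (unadjusted): n₀ = 1.751² × 0.2500 / 0.072² ≈ 147.86 → 148.
FPC for N = 424: n = 148 / (1 + 147/424) = 148 / 1.3467 ≈ 109.90 → 110.
At a 34% response rate, contacts needed = 110 / 0.34 ≈ 323.53 → 324.

324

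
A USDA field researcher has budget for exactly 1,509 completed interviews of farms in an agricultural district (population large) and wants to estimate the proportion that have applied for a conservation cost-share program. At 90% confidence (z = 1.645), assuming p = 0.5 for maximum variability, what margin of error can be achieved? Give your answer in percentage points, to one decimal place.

2.1

SE(p̂) = √[p(1−p)/n] = √[0.2500/1509] = 0.01287.
E = z × SE = 1.645 × 0.01287 = 0.02117, or 2.1 percentage points.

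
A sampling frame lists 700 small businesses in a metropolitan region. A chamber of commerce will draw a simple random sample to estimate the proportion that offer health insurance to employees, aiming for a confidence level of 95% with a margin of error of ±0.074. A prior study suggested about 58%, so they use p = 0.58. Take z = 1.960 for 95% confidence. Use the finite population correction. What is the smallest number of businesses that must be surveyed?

138

Unadjusted: n₀ = 1.960² × 0.58 × 0.42 / 0.074² ≈ 170.89, so n₀ = 171.
Finite population correction with N = 700: n = n₀ / (1 + (n₀−1)/N) = 171 / (1 + 170/700) = 171 / 1.2429 ≈ 137.59.
Rounding up, n = 138.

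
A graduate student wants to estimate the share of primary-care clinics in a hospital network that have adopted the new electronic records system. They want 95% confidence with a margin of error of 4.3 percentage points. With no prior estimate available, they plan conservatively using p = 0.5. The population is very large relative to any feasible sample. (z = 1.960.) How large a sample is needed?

With p = 0.5, p(1−p) = 0.25.
n = z²·p(1−p)/E² = 1.960² × 0.2500 / 0.043² = 3.8416 × 0.2500 / 0.001849 ≈ 519.42.
Rounding up gives n = 520.

520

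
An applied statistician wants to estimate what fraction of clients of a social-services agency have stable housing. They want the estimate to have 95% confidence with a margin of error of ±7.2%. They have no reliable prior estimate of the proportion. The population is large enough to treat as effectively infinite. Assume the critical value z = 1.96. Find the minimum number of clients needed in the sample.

With no prior estimate, use p = 0.5, giving p(1−p) = 0.25.
n = z²·p(1−p)/E² = 1.96² × 0.2500 / 0.072² = 3.8416 × 0.2500 / 0.005184 ≈ 185.26.
Rounding up gives n = 186.

186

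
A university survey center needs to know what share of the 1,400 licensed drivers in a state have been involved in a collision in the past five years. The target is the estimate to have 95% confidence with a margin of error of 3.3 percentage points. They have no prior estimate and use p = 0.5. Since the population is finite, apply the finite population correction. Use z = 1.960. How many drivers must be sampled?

Unadjusted: n₀ = 1.960² × 0.50 × 0.50 / 0.033² ≈ 881.91, so n₀ = 882.
Finite population correction with N = 1,400: n = n₀ / (1 + (n₀−1)/N) = 882 / (1 + 881/1400) = 882 / 1.6293 ≈ 541.34.
Rounding up, n = 542.

542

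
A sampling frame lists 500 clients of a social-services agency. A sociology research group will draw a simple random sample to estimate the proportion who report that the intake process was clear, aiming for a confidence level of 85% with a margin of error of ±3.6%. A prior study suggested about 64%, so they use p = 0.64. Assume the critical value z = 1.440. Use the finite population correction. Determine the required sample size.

Unadjusted: n₀ = 1.440² × 0.64 × 0.36 / 0.036² ≈ 368.64, so n₀ = 369.
Finite population correction with N = 500: n = n₀ / (1 + (n₀−1)/N) = 369 / (1 + 368/500) = 369 / 1.7360 ≈ 212.56.
Rounding up, n = 213.

213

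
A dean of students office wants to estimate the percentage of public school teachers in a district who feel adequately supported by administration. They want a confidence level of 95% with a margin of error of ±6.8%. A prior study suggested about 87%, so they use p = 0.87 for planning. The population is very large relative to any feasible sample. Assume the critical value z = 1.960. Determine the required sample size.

94

With p = 0.87, p(1−p) = 0.1131.
n = z²·p(1−p)/E² = 1.960² × 0.1131 / 0.068² = 3.8416 × 0.1131 / 0.004624 ≈ 93.96.
Rounding up gives n = 94.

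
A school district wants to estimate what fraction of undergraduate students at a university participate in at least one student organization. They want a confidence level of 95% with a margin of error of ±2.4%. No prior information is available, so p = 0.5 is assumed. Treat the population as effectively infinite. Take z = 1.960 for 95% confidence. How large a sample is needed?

With p = 0.5, p(1−p) = 0.25.
n = z²·p(1−p)/E² = 1.960² × 0.2500 / 0.024² = 3.8416 × 0.2500 / 0.000576 ≈ 1667.36.
Rounding up gives n = 1668.

1668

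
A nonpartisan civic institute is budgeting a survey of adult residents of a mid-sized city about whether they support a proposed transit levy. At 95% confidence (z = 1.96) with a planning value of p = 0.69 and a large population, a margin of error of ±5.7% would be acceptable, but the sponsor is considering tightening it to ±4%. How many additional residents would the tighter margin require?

At ±5.7%: n = 1.96² × 0.2139 / 0.057² ≈ 252.91 → 253.
At ±4%: n = 1.96² × 0.2139 / 0.040² ≈ 513.57 → 514.
Additional respondents: 514 − 253 = 261.

261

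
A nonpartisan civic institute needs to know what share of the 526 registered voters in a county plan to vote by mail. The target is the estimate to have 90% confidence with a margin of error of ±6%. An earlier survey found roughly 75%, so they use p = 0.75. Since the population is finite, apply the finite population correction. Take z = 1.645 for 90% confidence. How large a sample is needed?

Unadjusted: n₀ = 1.645² × 0.75 × 0.25 / 0.060² ≈ 140.94, so n₀ = 141.
Finite population correction with N = 526: n = n₀ / (1 + (n₀−1)/N) = 141 / (1 + 140/526) = 141 / 1.2662 ≈ 111.36.
Rounding up, n = 112.

112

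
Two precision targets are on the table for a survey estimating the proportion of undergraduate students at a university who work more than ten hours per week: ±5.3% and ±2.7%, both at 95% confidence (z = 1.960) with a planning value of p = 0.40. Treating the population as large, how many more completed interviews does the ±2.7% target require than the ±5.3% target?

936

At ±5.3%: n = 1.960² × 0.2400 / 0.053² ≈ 328.22 → 329.
At ±2.7%: n = 1.960² × 0.2400 / 0.027² ≈ 1264.72 → 1265.
Additional respondents: 1265 − 329 = 936.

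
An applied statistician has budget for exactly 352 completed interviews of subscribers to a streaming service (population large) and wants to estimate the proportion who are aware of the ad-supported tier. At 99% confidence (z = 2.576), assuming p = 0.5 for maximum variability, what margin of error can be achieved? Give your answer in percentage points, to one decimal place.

SE(p̂) = √[p(1−p)/n] = √[0.2500/352] = 0.02665.
E = z × SE = 2.576 × 0.02665 = 0.06865, or 6.9 percentage points.

6.9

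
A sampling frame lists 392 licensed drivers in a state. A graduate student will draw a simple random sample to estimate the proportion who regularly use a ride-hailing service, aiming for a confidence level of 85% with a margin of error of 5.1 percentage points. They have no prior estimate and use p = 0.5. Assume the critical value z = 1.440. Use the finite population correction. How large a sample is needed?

Unadjusted: n₀ = 1.440² × 0.50 × 0.50 / 0.051² ≈ 199.31, so n₀ = 200.
Finite population correction with N = 392: n = n₀ / (1 + (n₀−1)/N) = 200 / (1 + 199/392) = 200 / 1.5077 ≈ 132.66.
Rounding up, n = 133.

133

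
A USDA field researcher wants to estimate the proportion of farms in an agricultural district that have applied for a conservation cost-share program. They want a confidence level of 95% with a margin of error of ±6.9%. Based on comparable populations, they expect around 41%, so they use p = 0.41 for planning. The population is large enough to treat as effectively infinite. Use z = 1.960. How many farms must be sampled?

With p = 0.41, p(1−p) = 0.2419.
n = z²·p(1−p)/E² = 1.960² × 0.2419 / 0.069² = 3.8416 × 0.2419 / 0.004761 ≈ 195.19.
Rounding up gives n = 196.

196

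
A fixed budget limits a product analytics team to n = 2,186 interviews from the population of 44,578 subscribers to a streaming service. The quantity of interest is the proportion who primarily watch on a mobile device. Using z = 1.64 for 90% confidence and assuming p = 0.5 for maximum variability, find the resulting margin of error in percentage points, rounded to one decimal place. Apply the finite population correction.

1.7

Finite-population factor: (N−n)/(N−1) = (44578−2186)/(44578−1) = 0.9510.
SE(p̂) = √[p(1−p)/n · (N−n)/(N−1)] = √[0.2500/2186 × 0.9510] = 0.01043.
E = z × SE = 1.64 × 0.01043 = 0.01710 ≈ 1.7 percentage points.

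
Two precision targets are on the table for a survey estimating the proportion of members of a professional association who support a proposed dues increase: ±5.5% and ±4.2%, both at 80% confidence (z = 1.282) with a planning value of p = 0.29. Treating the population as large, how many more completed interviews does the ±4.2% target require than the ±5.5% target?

80

At ±5.5%: n = 1.282² × 0.2059 / 0.055² ≈ 111.87 → 112.
At ±4.2%: n = 1.282² × 0.2059 / 0.042² ≈ 191.84 → 192.
Additional respondents: 192 − 112 = 80.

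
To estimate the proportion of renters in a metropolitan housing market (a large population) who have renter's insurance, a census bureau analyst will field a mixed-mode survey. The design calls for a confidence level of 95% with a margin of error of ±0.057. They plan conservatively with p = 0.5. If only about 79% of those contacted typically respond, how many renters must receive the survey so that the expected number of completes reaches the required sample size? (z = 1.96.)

375

Completed interviews needed: n₀ = 1.96² × 0.2500 / 0.057² ≈ 295.60 → 296.
At a 79% response rate, contacts needed = 296 / 0.79 ≈ 374.68 → 375.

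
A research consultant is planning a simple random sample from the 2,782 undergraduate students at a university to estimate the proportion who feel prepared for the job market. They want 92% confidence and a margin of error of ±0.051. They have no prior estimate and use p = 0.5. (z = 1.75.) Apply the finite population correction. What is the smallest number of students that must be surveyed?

267

Unadjusted: n₀ = 1.75² × 0.50 × 0.50 / 0.051² ≈ 294.36, so n₀ = 295.
Finite population correction with N = 2,782: n = n₀ / (1 + (n₀−1)/N) = 295 / (1 + 294/2782) = 295 / 1.1057 ≈ 266.80.
Rounding up, n = 267.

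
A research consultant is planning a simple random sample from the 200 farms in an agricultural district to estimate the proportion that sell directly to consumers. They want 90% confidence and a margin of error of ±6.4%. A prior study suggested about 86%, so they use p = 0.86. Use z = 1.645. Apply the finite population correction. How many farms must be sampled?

Unadjusted: n₀ = 1.645² × 0.86 × 0.14 / 0.064² ≈ 79.54, so n₀ = 80.
Finite population correction with N = 200: n = n₀ / (1 + (n₀−1)/N) = 80 / (1 + 79/200) = 80 / 1.3950 ≈ 57.35.
Rounding up, n = 58.

58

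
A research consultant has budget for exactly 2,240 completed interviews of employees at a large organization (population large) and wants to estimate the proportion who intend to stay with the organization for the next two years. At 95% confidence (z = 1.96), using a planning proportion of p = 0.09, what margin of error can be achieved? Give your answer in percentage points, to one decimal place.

SE(p̂) = √[p(1−p)/n] = √[0.0819/2240] = 0.00605.
E = z × SE = 1.96 × 0.00605 = 0.01185, or 1.2 percentage points.

1.2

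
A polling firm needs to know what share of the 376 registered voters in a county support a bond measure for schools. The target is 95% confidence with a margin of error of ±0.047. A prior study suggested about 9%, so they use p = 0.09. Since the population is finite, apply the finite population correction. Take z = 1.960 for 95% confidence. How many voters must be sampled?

Unadjusted: n₀ = 1.960² × 0.09 × 0.91 / 0.047² ≈ 142.43, so n₀ = 143.
Finite population correction with N = 376: n = n₀ / (1 + (n₀−1)/N) = 143 / (1 + 142/376) = 143 / 1.3777 ≈ 103.80.
Rounding up, n = 104.

104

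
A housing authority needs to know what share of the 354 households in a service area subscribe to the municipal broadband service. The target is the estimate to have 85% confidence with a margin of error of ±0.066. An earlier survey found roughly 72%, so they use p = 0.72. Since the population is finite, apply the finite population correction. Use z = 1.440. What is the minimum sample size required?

Unadjusted: n₀ = 1.440² × 0.72 × 0.28 / 0.066² ≈ 95.97, so n₀ = 96.
Finite population correction with N = 354: n = n₀ / (1 + (n₀−1)/N) = 96 / (1 + 95/354) = 96 / 1.2684 ≈ 75.69.
Rounding up, n = 76.

76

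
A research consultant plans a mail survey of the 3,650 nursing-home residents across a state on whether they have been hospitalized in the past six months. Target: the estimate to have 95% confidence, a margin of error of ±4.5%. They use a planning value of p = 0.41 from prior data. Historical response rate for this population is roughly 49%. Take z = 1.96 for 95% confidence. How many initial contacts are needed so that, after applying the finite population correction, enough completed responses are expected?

833

Completed interviews needed (unadjusted): n₀ = 1.96² × 0.2419 / 0.045² ≈ 458.91 → 459.
FPC for N = 3,650: n = 459 / (1 + 458/3650) = 459 / 1.1255 ≈ 407.83 → 408.
At a 49% response rate, contacts needed = 408 / 0.49 ≈ 832.65 → 833.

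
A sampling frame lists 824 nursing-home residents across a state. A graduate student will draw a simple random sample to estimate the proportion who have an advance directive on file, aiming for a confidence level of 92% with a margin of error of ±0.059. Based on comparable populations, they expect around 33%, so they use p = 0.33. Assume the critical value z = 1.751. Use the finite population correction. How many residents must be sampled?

158

Unadjusted: n₀ = 1.751² × 0.33 × 0.67 / 0.059² ≈ 194.74, so n₀ = 195.
Finite population correction with N = 824: n = n₀ / (1 + (n₀−1)/N) = 195 / (1 + 194/824) = 195 / 1.2354 ≈ 157.84.
Rounding up, n = 158.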